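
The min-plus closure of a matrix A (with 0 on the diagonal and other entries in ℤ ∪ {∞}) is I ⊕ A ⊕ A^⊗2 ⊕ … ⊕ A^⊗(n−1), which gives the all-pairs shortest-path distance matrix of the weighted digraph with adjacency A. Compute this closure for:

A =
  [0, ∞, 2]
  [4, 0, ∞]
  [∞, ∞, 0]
Closure =
  [0, ∞, 2]
  [4, 0, 6]
  [∞, ∞, 0]

This is the Floyd-Warshall all-pairs shortest-path computation. For each intermediate vertex k = 0, 1, …, 2, update dist[i][j] ← min(dist[i][j], dist[i][k] + dist[k][j]). The final matrix gives, for each (i, j), the minimum total weight of any directed path from i to j (possibly empty when i = j).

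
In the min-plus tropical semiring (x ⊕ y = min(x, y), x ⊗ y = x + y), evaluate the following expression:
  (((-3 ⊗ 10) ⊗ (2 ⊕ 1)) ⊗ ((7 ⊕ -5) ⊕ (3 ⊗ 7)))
(((-3 ⊗ 10) ⊗ (2 ⊕ 1)) ⊗ ((7 ⊕ -5) ⊕ (3 ⊗ 7))) = 3

Expand innermost to outermost. Recall ⊕ takes the minimum of its arguments and ⊗ takes their sum. Working out the expression (((-3 ⊗ 10) ⊗ (2 ⊕ 1)) ⊗ ((7 ⊕ -5) ⊕ (3 ⊗ 7))) gives 3.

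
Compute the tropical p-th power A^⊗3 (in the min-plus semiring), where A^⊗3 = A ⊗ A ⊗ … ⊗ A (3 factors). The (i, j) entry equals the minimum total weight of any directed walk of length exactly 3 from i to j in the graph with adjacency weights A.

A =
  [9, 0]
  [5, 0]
A^⊗3 =
  [5, 0]
  [5, 0]

Each entry (A^⊗3)_ij equals the minimum over all length-3 walks i = v_0 → v_1 → … → v_3 = j of Σ_t A[v_t][v_{t+1}]. For example, for (i, j) = (0, 1) we minimise over 4 possible intermediate vertex sequences; the minimum is 0, attained along the walk 0 → 1 → 1 → 1.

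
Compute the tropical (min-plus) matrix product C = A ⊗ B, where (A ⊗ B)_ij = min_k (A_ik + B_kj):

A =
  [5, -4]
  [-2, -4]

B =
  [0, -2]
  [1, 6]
A ⊗ B =
  [-3, 2]
  [-3, -4]

Apply the min-plus product entry-by-entry:
  C[0][0] = min over k of (A[0][0] + B[0][0] = 5 + 0 = 5, A[0][1] + B[1][0] = -4 + 1 = -3) = -3 (attained at k = 1)
  C[0][1] = min over k of (A[0][0] + B[0][1] = 5 + -2 = 3, A[0][1] + B[1][1] = -4 + 6 = 2) = 2 (attained at k = 1)
  C[1][0] = min over k of (A[1][0] + B[0][0] = -2 + 0 = -2, A[1][1] + B[1][0] = -4 + 1 = -3) = -3 (attained at k = 1)
  C[1][1] = min over k of (A[1][0] + B[0][1] = -2 + -2 = -4, A[1][1] + B[1][1] = -4 + 6 = 2) = -4 (attained at k = 0)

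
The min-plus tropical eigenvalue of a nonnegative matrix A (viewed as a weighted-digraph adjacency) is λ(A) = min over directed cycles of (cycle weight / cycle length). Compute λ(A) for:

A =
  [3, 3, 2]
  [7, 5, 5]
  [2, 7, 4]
λ(A) = 2

Enumerate directed cycles and compute their means (weight / length). Sample:
  cycle 0 → 0: weight = 3, length = 1, mean = 3/1 ≈ 3.000
  cycle 1 → 1: weight = 5, length = 1, mean = 5/1 ≈ 5.000
  cycle 2 → 2: weight = 4, length = 1, mean = 4/1 ≈ 4.000
  cycle 0 → 1 → 0: weight = 10, length = 2, mean = 10/2 ≈ 5.000
  cycle 0 → 2 → 0: weight = 4, length = 2, mean = 4/2 ≈ 2.000
  cycle 1 → 0 → 1: weight = 10, length = 2, mean = 10/2 ≈ 5.000
Minimum mean = 2.000, attained e.g. along the cycle 0 → 2 → 0 with weight 4 and length 2. So λ(A) = 4/2 = 2.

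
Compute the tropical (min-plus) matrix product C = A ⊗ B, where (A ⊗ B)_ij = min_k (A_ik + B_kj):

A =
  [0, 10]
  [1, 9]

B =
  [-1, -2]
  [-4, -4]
A ⊗ B =
  [-1, -2]
  [0, -1]

Apply the min-plus product entry-by-entry:
  C[0][0] = min over k of (A[0][0] + B[0][0] = 0 + -1 = -1, A[0][1] + B[1][0] = 10 + -4 = 6) = -1 (attained at k = 0)
  C[0][1] = min over k of (A[0][0] + B[0][1] = 0 + -2 = -2, A[0][1] + B[1][1] = 10 + -4 = 6) = -2 (attained at k = 0)
  C[1][0] = min over k of (A[1][0] + B[0][0] = 1 + -1 = 0, A[1][1] + B[1][0] = 9 + -4 = 5) = 0 (attained at k = 0)
  C[1][1] = min over k of (A[1][0] + B[0][1] = 1 + -2 = -1, A[1][1] + B[1][1] = 9 + -4 = 5) = -1 (attained at k = 0)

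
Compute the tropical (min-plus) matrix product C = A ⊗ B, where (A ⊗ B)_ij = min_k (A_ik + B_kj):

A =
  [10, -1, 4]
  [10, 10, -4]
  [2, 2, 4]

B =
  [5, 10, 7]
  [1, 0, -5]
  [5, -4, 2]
A ⊗ B =
  [0, -1, -6]
  [1, -8, -2]
  [3, 0, -3]

Apply the min-plus product entry-by-entry:
  C[0][0] = min over k of (A[0][0] + B[0][0] = 10 + 5 = 15, A[0][1] + B[1][0] = -1 + 1 = 0, A[0][2] + B[2][0] = 4 + 5 = 9) = 0 (attained at k = 1)
  C[0][1] = min over k of (A[0][0] + B[0][1] = 10 + 10 = 20, A[0][1] + B[1][1] = -1 + 0 = -1, A[0][2] + B[2][1] = 4 + -4 = 0) = -1 (attained at k = 1)
  C[0][2] = min over k of (A[0][0] + B[0][2] = 10 + 7 = 17, A[0][1] + B[1][2] = -1 + -5 = -6, A[0][2] + B[2][2] = 4 + 2 = 6) = -6 (attained at k = 1)
  C[1][0] = min over k of (A[1][0] + B[0][0] = 10 + 5 = 15, A[1][1] + B[1][0] = 10 + 1 = 11, A[1][2] + B[2][0] = -4 + 5 = 1) = 1 (attained at k = 2)
  C[1][1] = min over k of (A[1][0] + B[0][1] = 10 + 10 = 20, A[1][1] + B[1][1] = 10 + 0 = 10, A[1][2] + B[2][1] = -4 + -4 = -8) = -8 (attained at k = 2)
  C[1][2] = min over k of (A[1][0] + B[0][2] = 10 + 7 = 17, A[1][1] + B[1][2] = 10 + -5 = 5, A[1][2] + B[2][2] = -4 + 2 = -2) = -2 (attained at k = 2)
  C[2][0] = min over k of (A[2][0] + B[0][0] = 2 + 5 = 7, A[2][1] + B[1][0] = 2 + 1 = 3, A[2][2] + B[2][0] = 4 + 5 = 9) = 3 (attained at k = 1)
  C[2][1] = min over k of (A[2][0] + B[0][1] = 2 + 10 = 12, A[2][1] + B[1][1] = 2 + 0 = 2, A[2][2] + B[2][1] = 4 + -4 = 0) = 0 (attained at k = 2)
  C[2][2] = min over k of (A[2][0] + B[0][2] = 2 + 7 = 9, A[2][1] + B[1][2] = 2 + -5 = -3, A[2][2] + B[2][2] = 4 + 2 = 6) = -3 (attained at k = 1)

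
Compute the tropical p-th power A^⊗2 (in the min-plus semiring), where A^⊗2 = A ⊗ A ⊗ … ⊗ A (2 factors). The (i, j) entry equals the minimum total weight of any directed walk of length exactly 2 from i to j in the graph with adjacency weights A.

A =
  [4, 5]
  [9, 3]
A^⊗2 =
  [8, 8]
  [12, 6]

Each entry (A^⊗2)_ij equals the minimum over all length-2 walks i = v_0 → v_1 → … → v_2 = j of Σ_t A[v_t][v_{t+1}]. For example, for (i, j) = (0, 1) we minimise over 2 possible intermediate vertex sequences; the minimum is 8, attained along the walk 0 → 1 → 1.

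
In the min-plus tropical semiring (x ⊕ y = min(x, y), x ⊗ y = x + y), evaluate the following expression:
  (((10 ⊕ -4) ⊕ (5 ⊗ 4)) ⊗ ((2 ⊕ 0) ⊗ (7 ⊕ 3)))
(((10 ⊕ -4) ⊕ (5 ⊗ 4)) ⊗ ((2 ⊕ 0) ⊗ (7 ⊕ 3))) = -1

Expand innermost to outermost. Recall ⊕ takes the minimum of its arguments and ⊗ takes their sum. Working out the expression (((10 ⊕ -4) ⊕ (5 ⊗ 4)) ⊗ ((2 ⊕ 0) ⊗ (7 ⊕ 3))) gives -1.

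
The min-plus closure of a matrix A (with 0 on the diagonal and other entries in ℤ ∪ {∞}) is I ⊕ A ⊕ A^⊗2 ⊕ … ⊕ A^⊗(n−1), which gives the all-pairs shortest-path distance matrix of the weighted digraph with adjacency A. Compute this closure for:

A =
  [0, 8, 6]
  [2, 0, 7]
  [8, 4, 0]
Closure =
  [0, 8, 6]
  [2, 0, 7]
  [6, 4, 0]

This is the Floyd-Warshall all-pairs shortest-path computation. For each intermediate vertex k = 0, 1, …, 2, update dist[i][j] ← min(dist[i][j], dist[i][k] + dist[k][j]). The final matrix gives, for each (i, j), the minimum total weight of any directed path from i to j (possibly empty when i = j).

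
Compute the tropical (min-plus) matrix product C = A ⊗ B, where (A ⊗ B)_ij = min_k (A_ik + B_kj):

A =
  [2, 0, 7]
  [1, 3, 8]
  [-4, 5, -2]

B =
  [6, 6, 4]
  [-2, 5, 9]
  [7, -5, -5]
A ⊗ B =
  [-2, 2, 2]
  [1, 3, 3]
  [2, -7, -7]

Apply the min-plus product entry-by-entry:
  C[0][0] = min over k of (A[0][0] + B[0][0] = 2 + 6 = 8, A[0][1] + B[1][0] = 0 + -2 = -2, A[0][2] + B[2][0] = 7 + 7 = 14) = -2 (attained at k = 1)
  C[0][1] = min over k of (A[0][0] + B[0][1] = 2 + 6 = 8, A[0][1] + B[1][1] = 0 + 5 = 5, A[0][2] + B[2][1] = 7 + -5 = 2) = 2 (attained at k = 2)
  C[0][2] = min over k of (A[0][0] + B[0][2] = 2 + 4 = 6, A[0][1] + B[1][2] = 0 + 9 = 9, A[0][2] + B[2][2] = 7 + -5 = 2) = 2 (attained at k = 2)
  C[1][0] = min over k of (A[1][0] + B[0][0] = 1 + 6 = 7, A[1][1] + B[1][0] = 3 + -2 = 1, A[1][2] + B[2][0] = 8 + 7 = 15) = 1 (attained at k = 1)
  C[1][1] = min over k of (A[1][0] + B[0][1] = 1 + 6 = 7, A[1][1] + B[1][1] = 3 + 5 = 8, A[1][2] + B[2][1] = 8 + -5 = 3) = 3 (attained at k = 2)
  C[1][2] = min over k of (A[1][0] + B[0][2] = 1 + 4 = 5, A[1][1] + B[1][2] = 3 + 9 = 12, A[1][2] + B[2][2] = 8 + -5 = 3) = 3 (attained at k = 2)
  C[2][0] = min over k of (A[2][0] + B[0][0] = -4 + 6 = 2, A[2][1] + B[1][0] = 5 + -2 = 3, A[2][2] + B[2][0] = -2 + 7 = 5) = 2 (attained at k = 0)
  C[2][1] = min over k of (A[2][0] + B[0][1] = -4 + 6 = 2, A[2][1] + B[1][1] = 5 + 5 = 10, A[2][2] + B[2][1] = -2 + -5 = -7) = -7 (attained at k = 2)
  C[2][2] = min over k of (A[2][0] + B[0][2] = -4 + 4 = 0, A[2][1] + B[1][2] = 5 + 9 = 14, A[2][2] + B[2][2] = -2 + -5 = -7) = -7 (attained at k = 2)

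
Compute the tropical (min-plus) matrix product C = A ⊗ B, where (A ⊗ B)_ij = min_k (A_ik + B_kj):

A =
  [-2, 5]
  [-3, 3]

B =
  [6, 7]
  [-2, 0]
A ⊗ B =
  [3, 5]
  [1, 3]

Apply the min-plus product entry-by-entry:
  C[0][0] = min over k of (A[0][0] + B[0][0] = -2 + 6 = 4, A[0][1] + B[1][0] = 5 + -2 = 3) = 3 (attained at k = 1)
  C[0][1] = min over k of (A[0][0] + B[0][1] = -2 + 7 = 5, A[0][1] + B[1][1] = 5 + 0 = 5) = 5 (attained at k = 0)
  C[1][0] = min over k of (A[1][0] + B[0][0] = -3 + 6 = 3, A[1][1] + B[1][0] = 3 + -2 = 1) = 1 (attained at k = 1)
  C[1][1] = min over k of (A[1][0] + B[0][1] = -3 + 7 = 4, A[1][1] + B[1][1] = 3 + 0 = 3) = 3 (attained at k = 1)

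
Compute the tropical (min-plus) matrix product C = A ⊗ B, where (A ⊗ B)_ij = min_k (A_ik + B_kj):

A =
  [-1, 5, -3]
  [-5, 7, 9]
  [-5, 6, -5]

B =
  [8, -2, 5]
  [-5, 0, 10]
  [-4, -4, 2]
A ⊗ B =
  [-7, -7, -1]
  [2, -7, 0]
  [-9, -9, -3]

Apply the min-plus product entry-by-entry:
  C[0][0] = min over k of (A[0][0] + B[0][0] = -1 + 8 = 7, A[0][1] + B[1][0] = 5 + -5 = 0, A[0][2] + B[2][0] = -3 + -4 = -7) = -7 (attained at k = 2)
  C[0][1] = min over k of (A[0][0] + B[0][1] = -1 + -2 = -3, A[0][1] + B[1][1] = 5 + 0 = 5, A[0][2] + B[2][1] = -3 + -4 = -7) = -7 (attained at k = 2)
  C[0][2] = min over k of (A[0][0] + B[0][2] = -1 + 5 = 4, A[0][1] + B[1][2] = 5 + 10 = 15, A[0][2] + B[2][2] = -3 + 2 = -1) = -1 (attained at k = 2)
  C[1][0] = min over k of (A[1][0] + B[0][0] = -5 + 8 = 3, A[1][1] + B[1][0] = 7 + -5 = 2, A[1][2] + B[2][0] = 9 + -4 = 5) = 2 (attained at k = 1)
  C[1][1] = min over k of (A[1][0] + B[0][1] = -5 + -2 = -7, A[1][1] + B[1][1] = 7 + 0 = 7, A[1][2] + B[2][1] = 9 + -4 = 5) = -7 (attained at k = 0)
  C[1][2] = min over k of (A[1][0] + B[0][2] = -5 + 5 = 0, A[1][1] + B[1][2] = 7 + 10 = 17, A[1][2] + B[2][2] = 9 + 2 = 11) = 0 (attained at k = 0)
  C[2][0] = min over k of (A[2][0] + B[0][0] = -5 + 8 = 3, A[2][1] + B[1][0] = 6 + -5 = 1, A[2][2] + B[2][0] = -5 + -4 = -9) = -9 (attained at k = 2)
  C[2][1] = min over k of (A[2][0] + B[0][1] = -5 + -2 = -7, A[2][1] + B[1][1] = 6 + 0 = 6, A[2][2] + B[2][1] = -5 + -4 = -9) = -9 (attained at k = 2)
  C[2][2] = min over k of (A[2][0] + B[0][2] = -5 + 5 = 0, A[2][1] + B[1][2] = 6 + 10 = 16, A[2][2] + B[2][2] = -5 + 2 = -3) = -3 (attained at k = 2)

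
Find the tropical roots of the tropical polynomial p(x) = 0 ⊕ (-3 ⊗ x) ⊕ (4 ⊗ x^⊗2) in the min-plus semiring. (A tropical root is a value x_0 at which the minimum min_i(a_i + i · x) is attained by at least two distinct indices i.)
Roots: {-7, 3}

Each tropical root is a break point of the lower envelope of the lines y = a_i + i · x (there are 3 lines, with slopes 0, 1, ..., 2). Only the lines that attain the minimum somewhere contribute to roots; other lines are dominated. Here the surviving (envelope) indices are i = 2, i = 1, i = 0.
Intersections between consecutive envelope lines give the roots: for adjacent envelope indices i < j the intersection is x = (a_i − a_j) / (j − i). Reading off the sorted break points: {-7, 3}.
Verification: at each break x_0, at least two indices attain the minimum of min_i(a_i + i · x_0).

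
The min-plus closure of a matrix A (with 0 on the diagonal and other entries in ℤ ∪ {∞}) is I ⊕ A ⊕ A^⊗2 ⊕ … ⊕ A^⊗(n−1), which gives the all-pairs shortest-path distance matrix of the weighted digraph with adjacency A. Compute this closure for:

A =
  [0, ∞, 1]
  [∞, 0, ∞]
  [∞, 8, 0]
Closure =
  [0, 9, 1]
  [∞, 0, ∞]
  [∞, 8, 0]

This is the Floyd-Warshall all-pairs shortest-path computation. For each intermediate vertex k = 0, 1, …, 2, update dist[i][j] ← min(dist[i][j], dist[i][k] + dist[k][j]). The final matrix gives, for each (i, j), the minimum total weight of any directed path from i to j (possibly empty when i = j).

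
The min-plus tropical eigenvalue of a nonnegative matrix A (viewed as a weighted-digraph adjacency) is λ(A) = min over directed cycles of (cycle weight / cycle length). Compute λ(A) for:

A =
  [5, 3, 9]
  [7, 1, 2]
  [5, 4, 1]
λ(A) = 1

Enumerate directed cycles and compute their means (weight / length). Sample:
  cycle 0 → 0: weight = 5, length = 1, mean = 5/1 ≈ 5.000
  cycle 1 → 1: weight = 1, length = 1, mean = 1/1 ≈ 1.000
  cycle 2 → 2: weight = 1, length = 1, mean = 1/1 ≈ 1.000
  cycle 0 → 1 → 0: weight = 10, length = 2, mean = 10/2 ≈ 5.000
  cycle 0 → 2 → 0: weight = 14, length = 2, mean = 14/2 ≈ 7.000
  cycle 1 → 0 → 1: weight = 10, length = 2, mean = 10/2 ≈ 5.000
Minimum mean = 1.000, attained e.g. along the cycle 1 → 1 with weight 1 and length 1. So λ(A) = 1/1 = 1.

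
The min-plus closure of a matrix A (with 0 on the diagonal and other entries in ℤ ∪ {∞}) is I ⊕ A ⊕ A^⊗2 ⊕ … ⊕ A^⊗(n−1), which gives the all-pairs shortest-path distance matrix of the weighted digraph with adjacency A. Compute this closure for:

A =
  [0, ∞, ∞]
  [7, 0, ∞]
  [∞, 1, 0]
Closure =
  [0, ∞, ∞]
  [7, 0, ∞]
  [8, 1, 0]

This is the Floyd-Warshall all-pairs shortest-path computation. For each intermediate vertex k = 0, 1, …, 2, update dist[i][j] ← min(dist[i][j], dist[i][k] + dist[k][j]). The final matrix gives, for each (i, j), the minimum total weight of any directed path from i to j (possibly empty when i = j).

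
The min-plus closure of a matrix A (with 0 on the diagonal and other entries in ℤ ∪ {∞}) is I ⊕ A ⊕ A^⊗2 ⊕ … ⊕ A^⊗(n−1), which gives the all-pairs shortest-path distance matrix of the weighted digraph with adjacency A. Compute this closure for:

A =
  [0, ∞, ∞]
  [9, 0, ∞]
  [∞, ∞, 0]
Closure =
  [0, ∞, ∞]
  [9, 0, ∞]
  [∞, ∞, 0]

This is the Floyd-Warshall all-pairs shortest-path computation. For each intermediate vertex k = 0, 1, …, 2, update dist[i][j] ← min(dist[i][j], dist[i][k] + dist[k][j]). The final matrix gives, for each (i, j), the minimum total weight of any directed path from i to j (possibly empty when i = j).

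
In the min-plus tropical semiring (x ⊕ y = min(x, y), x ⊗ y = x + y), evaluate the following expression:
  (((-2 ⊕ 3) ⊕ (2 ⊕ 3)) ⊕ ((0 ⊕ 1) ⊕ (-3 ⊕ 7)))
(((-2 ⊕ 3) ⊕ (2 ⊕ 3)) ⊕ ((0 ⊕ 1) ⊕ (-3 ⊕ 7))) = -3

Expand innermost to outermost. Recall ⊕ takes the minimum of its arguments and ⊗ takes their sum. Working out the expression (((-2 ⊕ 3) ⊕ (2 ⊕ 3)) ⊕ ((0 ⊕ 1) ⊕ (-3 ⊕ 7))) gives -3.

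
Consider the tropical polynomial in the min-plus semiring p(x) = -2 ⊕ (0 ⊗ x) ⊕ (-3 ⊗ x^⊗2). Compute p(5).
p(5) = -2

A tropical monomial a ⊗ x^⊗i evaluates to a + i · x. Evaluating each term at x = 5:
  Term 0 contributes -2 + 0 · 5 = -2
  Term 1 contributes 0 + 1 · 5 = 5
  Term 2 contributes -3 + 2 · 5 = 7
p(5) = ⊕ of these = min[-2, 5, 7] = -2.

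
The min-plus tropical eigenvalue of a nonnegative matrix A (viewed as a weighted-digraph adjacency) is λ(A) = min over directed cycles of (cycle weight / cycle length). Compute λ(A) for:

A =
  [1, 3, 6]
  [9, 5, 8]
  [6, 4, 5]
λ(A) = 1

Enumerate directed cycles and compute their means (weight / length). Sample:
  cycle 0 → 0: weight = 1, length = 1, mean = 1/1 ≈ 1.000
  cycle 1 → 1: weight = 5, length = 1, mean = 5/1 ≈ 5.000
  cycle 2 → 2: weight = 5, length = 1, mean = 5/1 ≈ 5.000
  cycle 0 → 1 → 0: weight = 12, length = 2, mean = 12/2 ≈ 6.000
  cycle 0 → 2 → 0: weight = 12, length = 2, mean = 12/2 ≈ 6.000
  cycle 1 → 0 → 1: weight = 12, length = 2, mean = 12/2 ≈ 6.000
Minimum mean = 1.000, attained e.g. along the cycle 0 → 0 with weight 1 and length 1. So λ(A) = 1/1 = 1.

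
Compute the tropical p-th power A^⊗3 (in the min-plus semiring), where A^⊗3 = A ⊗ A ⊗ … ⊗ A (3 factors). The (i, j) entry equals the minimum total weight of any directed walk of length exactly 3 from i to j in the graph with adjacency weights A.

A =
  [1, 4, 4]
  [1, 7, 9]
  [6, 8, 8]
A^⊗3 =
  [3, 6, 6]
  [3, 6, 6]
  [8, 11, 11]

Each entry (A^⊗3)_ij equals the minimum over all length-3 walks i = v_0 → v_1 → … → v_3 = j of Σ_t A[v_t][v_{t+1}]. For example, for (i, j) = (0, 2) we minimise over 9 possible intermediate vertex sequences; the minimum is 6, attained along the walk 0 → 0 → 0 → 2.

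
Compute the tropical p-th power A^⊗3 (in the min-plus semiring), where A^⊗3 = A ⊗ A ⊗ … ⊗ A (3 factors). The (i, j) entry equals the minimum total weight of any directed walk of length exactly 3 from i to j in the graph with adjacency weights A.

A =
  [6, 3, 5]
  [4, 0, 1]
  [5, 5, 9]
A^⊗3 =
  [7, 3, 4]
  [4, 0, 1]
  [9, 5, 6]

Each entry (A^⊗3)_ij equals the minimum over all length-3 walks i = v_0 → v_1 → … → v_3 = j of Σ_t A[v_t][v_{t+1}]. For example, for (i, j) = (0, 2) we minimise over 9 possible intermediate vertex sequences; the minimum is 4, attained along the walk 0 → 1 → 1 → 2.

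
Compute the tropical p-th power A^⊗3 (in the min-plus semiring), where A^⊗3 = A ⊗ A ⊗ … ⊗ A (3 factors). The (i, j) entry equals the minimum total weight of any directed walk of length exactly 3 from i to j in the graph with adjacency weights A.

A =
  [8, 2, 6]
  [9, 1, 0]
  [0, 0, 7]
A^⊗3 =
  [2, 2, 3]
  [1, 1, 0]
  [0, 0, 1]

Each entry (A^⊗3)_ij equals the minimum over all length-3 walks i = v_0 → v_1 → … → v_3 = j of Σ_t A[v_t][v_{t+1}]. For example, for (i, j) = (0, 2) we minimise over 9 possible intermediate vertex sequences; the minimum is 3, attained along the walk 0 → 1 → 1 → 2.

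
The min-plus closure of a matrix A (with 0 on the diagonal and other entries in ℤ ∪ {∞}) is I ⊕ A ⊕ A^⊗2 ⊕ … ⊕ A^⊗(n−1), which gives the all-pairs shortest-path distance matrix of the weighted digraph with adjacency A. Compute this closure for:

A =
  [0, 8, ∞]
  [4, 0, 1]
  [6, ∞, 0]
Closure =
  [0, 8, 9]
  [4, 0, 1]
  [6, 14, 0]

This is the Floyd-Warshall all-pairs shortest-path computation. For each intermediate vertex k = 0, 1, …, 2, update dist[i][j] ← min(dist[i][j], dist[i][k] + dist[k][j]). The final matrix gives, for each (i, j), the minimum total weight of any directed path from i to j (possibly empty when i = j).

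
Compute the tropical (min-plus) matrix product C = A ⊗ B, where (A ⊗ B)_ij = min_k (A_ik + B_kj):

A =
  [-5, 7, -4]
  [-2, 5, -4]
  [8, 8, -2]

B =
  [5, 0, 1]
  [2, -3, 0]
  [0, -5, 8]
A ⊗ B =
  [-4, -9, -4]
  [-4, -9, -1]
  [-2, -7, 6]

Apply the min-plus product entry-by-entry:
  C[0][0] = min over k of (A[0][0] + B[0][0] = -5 + 5 = 0, A[0][1] + B[1][0] = 7 + 2 = 9, A[0][2] + B[2][0] = -4 + 0 = -4) = -4 (attained at k = 2)
  C[0][1] = min over k of (A[0][0] + B[0][1] = -5 + 0 = -5, A[0][1] + B[1][1] = 7 + -3 = 4, A[0][2] + B[2][1] = -4 + -5 = -9) = -9 (attained at k = 2)
  C[0][2] = min over k of (A[0][0] + B[0][2] = -5 + 1 = -4, A[0][1] + B[1][2] = 7 + 0 = 7, A[0][2] + B[2][2] = -4 + 8 = 4) = -4 (attained at k = 0)
  C[1][0] = min over k of (A[1][0] + B[0][0] = -2 + 5 = 3, A[1][1] + B[1][0] = 5 + 2 = 7, A[1][2] + B[2][0] = -4 + 0 = -4) = -4 (attained at k = 2)
  C[1][1] = min over k of (A[1][0] + B[0][1] = -2 + 0 = -2, A[1][1] + B[1][1] = 5 + -3 = 2, A[1][2] + B[2][1] = -4 + -5 = -9) = -9 (attained at k = 2)
  C[1][2] = min over k of (A[1][0] + B[0][2] = -2 + 1 = -1, A[1][1] + B[1][2] = 5 + 0 = 5, A[1][2] + B[2][2] = -4 + 8 = 4) = -1 (attained at k = 0)
  C[2][0] = min over k of (A[2][0] + B[0][0] = 8 + 5 = 13, A[2][1] + B[1][0] = 8 + 2 = 10, A[2][2] + B[2][0] = -2 + 0 = -2) = -2 (attained at k = 2)
  C[2][1] = min over k of (A[2][0] + B[0][1] = 8 + 0 = 8, A[2][1] + B[1][1] = 8 + -3 = 5, A[2][2] + B[2][1] = -2 + -5 = -7) = -7 (attained at k = 2)
  C[2][2] = min over k of (A[2][0] + B[0][2] = 8 + 1 = 9, A[2][1] + B[1][2] = 8 + 0 = 8, A[2][2] + B[2][2] = -2 + 8 = 6) = 6 (attained at k = 2)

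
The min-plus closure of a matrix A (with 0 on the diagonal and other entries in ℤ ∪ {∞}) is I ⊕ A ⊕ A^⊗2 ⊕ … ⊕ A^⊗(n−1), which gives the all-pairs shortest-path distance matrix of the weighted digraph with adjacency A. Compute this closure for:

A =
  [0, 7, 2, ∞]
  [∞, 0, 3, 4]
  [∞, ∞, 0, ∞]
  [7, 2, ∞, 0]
Closure =
  [0, 7, 2, 11]
  [11, 0, 3, 4]
  [∞, ∞, 0, ∞]
  [7, 2, 5, 0]

This is the Floyd-Warshall all-pairs shortest-path computation. For each intermediate vertex k = 0, 1, …, 3, update dist[i][j] ← min(dist[i][j], dist[i][k] + dist[k][j]). The final matrix gives, for each (i, j), the minimum total weight of any directed path from i to j (possibly empty when i = j).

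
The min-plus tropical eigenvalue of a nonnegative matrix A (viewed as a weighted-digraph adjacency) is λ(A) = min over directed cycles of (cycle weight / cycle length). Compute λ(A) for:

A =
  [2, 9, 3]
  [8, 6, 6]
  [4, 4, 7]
λ(A) = 2

Enumerate directed cycles and compute their means (weight / length). Sample:
  cycle 0 → 0: weight = 2, length = 1, mean = 2/1 ≈ 2.000
  cycle 1 → 1: weight = 6, length = 1, mean = 6/1 ≈ 6.000
  cycle 2 → 2: weight = 7, length = 1, mean = 7/1 ≈ 7.000
  cycle 0 → 1 → 0: weight = 17, length = 2, mean = 17/2 ≈ 8.500
  cycle 0 → 2 → 0: weight = 7, length = 2, mean = 7/2 ≈ 3.500
  cycle 1 → 0 → 1: weight = 17, length = 2, mean = 17/2 ≈ 8.500
Minimum mean = 2.000, attained e.g. along the cycle 0 → 0 with weight 2 and length 1. So λ(A) = 2/1 = 2.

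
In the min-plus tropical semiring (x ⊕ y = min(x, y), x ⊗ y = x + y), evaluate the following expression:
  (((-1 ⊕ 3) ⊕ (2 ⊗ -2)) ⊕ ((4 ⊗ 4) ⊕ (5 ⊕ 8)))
(((-1 ⊕ 3) ⊕ (2 ⊗ -2)) ⊕ ((4 ⊗ 4) ⊕ (5 ⊕ 8))) = -1

Expand innermost to outermost. Recall ⊕ takes the minimum of its arguments and ⊗ takes their sum. Working out the expression (((-1 ⊕ 3) ⊕ (2 ⊗ -2)) ⊕ ((4 ⊗ 4) ⊕ (5 ⊕ 8))) gives -1.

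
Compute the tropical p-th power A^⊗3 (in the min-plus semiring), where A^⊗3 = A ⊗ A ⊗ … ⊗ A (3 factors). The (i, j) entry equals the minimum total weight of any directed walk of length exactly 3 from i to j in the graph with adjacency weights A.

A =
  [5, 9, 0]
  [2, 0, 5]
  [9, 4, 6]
A^⊗3 =
  [6, 4, 9]
  [2, 0, 2]
  [6, 4, 6]

Each entry (A^⊗3)_ij equals the minimum over all length-3 walks i = v_0 → v_1 → … → v_3 = j of Σ_t A[v_t][v_{t+1}]. For example, for (i, j) = (0, 2) we minimise over 9 possible intermediate vertex sequences; the minimum is 9, attained along the walk 0 → 2 → 0 → 2.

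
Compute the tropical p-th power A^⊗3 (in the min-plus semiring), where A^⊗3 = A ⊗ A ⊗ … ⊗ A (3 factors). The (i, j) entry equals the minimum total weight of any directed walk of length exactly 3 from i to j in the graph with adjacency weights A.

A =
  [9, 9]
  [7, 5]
A^⊗3 =
  [21, 19]
  [17, 15]

Each entry (A^⊗3)_ij equals the minimum over all length-3 walks i = v_0 → v_1 → … → v_3 = j of Σ_t A[v_t][v_{t+1}]. For example, for (i, j) = (0, 1) we minimise over 4 possible intermediate vertex sequences; the minimum is 19, attained along the walk 0 → 1 → 1 → 1.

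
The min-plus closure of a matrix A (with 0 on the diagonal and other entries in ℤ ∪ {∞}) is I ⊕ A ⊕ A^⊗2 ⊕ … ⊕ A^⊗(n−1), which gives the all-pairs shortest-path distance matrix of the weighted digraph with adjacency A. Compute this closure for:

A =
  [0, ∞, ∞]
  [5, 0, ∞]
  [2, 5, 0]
Closure =
  [0, ∞, ∞]
  [5, 0, ∞]
  [2, 5, 0]

This is the Floyd-Warshall all-pairs shortest-path computation. For each intermediate vertex k = 0, 1, …, 2, update dist[i][j] ← min(dist[i][j], dist[i][k] + dist[k][j]). The final matrix gives, for each (i, j), the minimum total weight of any directed path from i to j (possibly empty when i = j).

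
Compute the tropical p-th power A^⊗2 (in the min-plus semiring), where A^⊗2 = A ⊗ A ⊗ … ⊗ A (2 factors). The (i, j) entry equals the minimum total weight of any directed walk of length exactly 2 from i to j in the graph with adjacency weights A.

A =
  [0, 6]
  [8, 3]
A^⊗2 =
  [0, 6]
  [8, 6]

Each entry (A^⊗2)_ij equals the minimum over all length-2 walks i = v_0 → v_1 → … → v_2 = j of Σ_t A[v_t][v_{t+1}]. For example, for (i, j) = (0, 1) we minimise over 2 possible intermediate vertex sequences; the minimum is 6, attained along the walk 0 → 0 → 1.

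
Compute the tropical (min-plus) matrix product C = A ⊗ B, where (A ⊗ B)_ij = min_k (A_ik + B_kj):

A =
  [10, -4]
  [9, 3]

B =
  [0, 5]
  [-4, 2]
A ⊗ B =
  [-8, -2]
  [-1, 5]

Apply the min-plus product entry-by-entry:
  C[0][0] = min over k of (A[0][0] + B[0][0] = 10 + 0 = 10, A[0][1] + B[1][0] = -4 + -4 = -8) = -8 (attained at k = 1)
  C[0][1] = min over k of (A[0][0] + B[0][1] = 10 + 5 = 15, A[0][1] + B[1][1] = -4 + 2 = -2) = -2 (attained at k = 1)
  C[1][0] = min over k of (A[1][0] + B[0][0] = 9 + 0 = 9, A[1][1] + B[1][0] = 3 + -4 = -1) = -1 (attained at k = 1)
  C[1][1] = min over k of (A[1][0] + B[0][1] = 9 + 5 = 14, A[1][1] + B[1][1] = 3 + 2 = 5) = 5 (attained at k = 1)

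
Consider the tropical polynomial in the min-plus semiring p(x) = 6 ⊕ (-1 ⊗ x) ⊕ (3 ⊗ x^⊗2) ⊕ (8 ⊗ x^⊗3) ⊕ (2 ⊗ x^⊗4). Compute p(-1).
p(-1) = -2

A tropical monomial a ⊗ x^⊗i evaluates to a + i · x. Evaluating each term at x = -1:
  Term 0 contributes 6 + 0 · -1 = 6
  Term 1 contributes -1 + 1 · -1 = -2
  Term 2 contributes 3 + 2 · -1 = 1
  Term 3 contributes 8 + 3 · -1 = 5
  Term 4 contributes 2 + 4 · -1 = -2
p(-1) = ⊕ of these = min[6, -2, 1, 5, -2] = -2.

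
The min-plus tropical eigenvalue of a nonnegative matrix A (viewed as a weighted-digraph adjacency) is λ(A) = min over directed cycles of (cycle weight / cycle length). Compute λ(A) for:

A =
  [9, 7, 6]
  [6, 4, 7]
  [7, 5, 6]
λ(A) = 4

Enumerate directed cycles and compute their means (weight / length). Sample:
  cycle 0 → 0: weight = 9, length = 1, mean = 9/1 ≈ 9.000
  cycle 1 → 1: weight = 4, length = 1, mean = 4/1 ≈ 4.000
  cycle 2 → 2: weight = 6, length = 1, mean = 6/1 ≈ 6.000
  cycle 0 → 1 → 0: weight = 13, length = 2, mean = 13/2 ≈ 6.500
  cycle 0 → 2 → 0: weight = 13, length = 2, mean = 13/2 ≈ 6.500
  cycle 1 → 0 → 1: weight = 13, length = 2, mean = 13/2 ≈ 6.500
Minimum mean = 4.000, attained e.g. along the cycle 1 → 1 with weight 4 and length 1. So λ(A) = 4/1 = 4.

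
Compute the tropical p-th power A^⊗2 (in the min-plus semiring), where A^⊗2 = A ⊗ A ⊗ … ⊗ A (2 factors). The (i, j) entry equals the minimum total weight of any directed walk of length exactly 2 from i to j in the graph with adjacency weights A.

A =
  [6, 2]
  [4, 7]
A^⊗2 =
  [6, 8]
  [10, 6]

Each entry (A^⊗2)_ij equals the minimum over all length-2 walks i = v_0 → v_1 → … → v_2 = j of Σ_t A[v_t][v_{t+1}]. For example, for (i, j) = (0, 1) we minimise over 2 possible intermediate vertex sequences; the minimum is 8, attained along the walk 0 → 0 → 1.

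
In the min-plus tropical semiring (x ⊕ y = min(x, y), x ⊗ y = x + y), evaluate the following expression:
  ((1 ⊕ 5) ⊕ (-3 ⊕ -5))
((1 ⊕ 5) ⊕ (-3 ⊕ -5)) = -5

Expand innermost to outermost. Recall ⊕ takes the minimum of its arguments and ⊗ takes their sum. Working out the expression ((1 ⊕ 5) ⊕ (-3 ⊕ -5)) gives -5.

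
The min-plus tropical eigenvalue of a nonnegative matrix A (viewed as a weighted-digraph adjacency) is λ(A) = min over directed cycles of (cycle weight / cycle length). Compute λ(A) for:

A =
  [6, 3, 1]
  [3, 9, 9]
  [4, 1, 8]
λ(A) = 5/3

Enumerate directed cycles and compute their means (weight / length). Sample:
  cycle 0 → 0: weight = 6, length = 1, mean = 6/1 ≈ 6.000
  cycle 1 → 1: weight = 9, length = 1, mean = 9/1 ≈ 9.000
  cycle 2 → 2: weight = 8, length = 1, mean = 8/1 ≈ 8.000
  cycle 0 → 1 → 0: weight = 6, length = 2, mean = 6/2 ≈ 3.000
  cycle 0 → 2 → 0: weight = 5, length = 2, mean = 5/2 ≈ 2.500
  cycle 1 → 0 → 1: weight = 6, length = 2, mean = 6/2 ≈ 3.000
Minimum mean = 1.667, attained e.g. along the cycle 0 → 2 → 1 → 0 with weight 5 and length 3. So λ(A) = 5/3 = 5/3.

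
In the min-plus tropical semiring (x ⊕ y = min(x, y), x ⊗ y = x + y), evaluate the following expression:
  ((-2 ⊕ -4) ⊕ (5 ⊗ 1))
((-2 ⊕ -4) ⊕ (5 ⊗ 1)) = -4

Expand innermost to outermost. Recall ⊕ takes the minimum of its arguments and ⊗ takes their sum. Working out the expression ((-2 ⊕ -4) ⊕ (5 ⊗ 1)) gives -4.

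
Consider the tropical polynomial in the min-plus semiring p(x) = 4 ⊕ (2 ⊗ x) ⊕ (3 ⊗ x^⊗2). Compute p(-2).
p(-2) = -1

A tropical monomial a ⊗ x^⊗i evaluates to a + i · x. Evaluating each term at x = -2:
  Term 0 contributes 4 + 0 · -2 = 4
  Term 1 contributes 2 + 1 · -2 = 0
  Term 2 contributes 3 + 2 · -2 = -1
p(-2) = ⊕ of these = min[4, 0, -1] = -1.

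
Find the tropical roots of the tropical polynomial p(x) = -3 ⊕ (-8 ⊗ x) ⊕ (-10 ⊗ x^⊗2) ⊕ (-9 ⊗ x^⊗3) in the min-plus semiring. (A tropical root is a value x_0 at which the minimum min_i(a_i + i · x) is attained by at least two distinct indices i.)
Roots: {-1, 2, 5}

Each tropical root is a break point of the lower envelope of the lines y = a_i + i · x (there are 4 lines, with slopes 0, 1, ..., 3). Only the lines that attain the minimum somewhere contribute to roots; other lines are dominated. Here the surviving (envelope) indices are i = 3, i = 2, i = 1, i = 0.
Intersections between consecutive envelope lines give the roots: for adjacent envelope indices i < j the intersection is x = (a_i − a_j) / (j − i). Reading off the sorted break points: {-1, 2, 5}.
Verification: at each break x_0, at least two indices attain the minimum of min_i(a_i + i · x_0).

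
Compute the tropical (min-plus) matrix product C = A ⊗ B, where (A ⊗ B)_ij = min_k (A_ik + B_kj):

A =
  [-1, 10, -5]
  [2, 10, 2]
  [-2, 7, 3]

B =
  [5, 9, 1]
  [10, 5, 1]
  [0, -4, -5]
A ⊗ B =
  [-5, -9, -10]
  [2, -2, -3]
  [3, -1, -2]

Apply the min-plus product entry-by-entry:
  C[0][0] = min over k of (A[0][0] + B[0][0] = -1 + 5 = 4, A[0][1] + B[1][0] = 10 + 10 = 20, A[0][2] + B[2][0] = -5 + 0 = -5) = -5 (attained at k = 2)
  C[0][1] = min over k of (A[0][0] + B[0][1] = -1 + 9 = 8, A[0][1] + B[1][1] = 10 + 5 = 15, A[0][2] + B[2][1] = -5 + -4 = -9) = -9 (attained at k = 2)
  C[0][2] = min over k of (A[0][0] + B[0][2] = -1 + 1 = 0, A[0][1] + B[1][2] = 10 + 1 = 11, A[0][2] + B[2][2] = -5 + -5 = -10) = -10 (attained at k = 2)
  C[1][0] = min over k of (A[1][0] + B[0][0] = 2 + 5 = 7, A[1][1] + B[1][0] = 10 + 10 = 20, A[1][2] + B[2][0] = 2 + 0 = 2) = 2 (attained at k = 2)
  C[1][1] = min over k of (A[1][0] + B[0][1] = 2 + 9 = 11, A[1][1] + B[1][1] = 10 + 5 = 15, A[1][2] + B[2][1] = 2 + -4 = -2) = -2 (attained at k = 2)
  C[1][2] = min over k of (A[1][0] + B[0][2] = 2 + 1 = 3, A[1][1] + B[1][2] = 10 + 1 = 11, A[1][2] + B[2][2] = 2 + -5 = -3) = -3 (attained at k = 2)
  C[2][0] = min over k of (A[2][0] + B[0][0] = -2 + 5 = 3, A[2][1] + B[1][0] = 7 + 10 = 17, A[2][2] + B[2][0] = 3 + 0 = 3) = 3 (attained at k = 0)
  C[2][1] = min over k of (A[2][0] + B[0][1] = -2 + 9 = 7, A[2][1] + B[1][1] = 7 + 5 = 12, A[2][2] + B[2][1] = 3 + -4 = -1) = -1 (attained at k = 2)
  C[2][2] = min over k of (A[2][0] + B[0][2] = -2 + 1 = -1, A[2][1] + B[1][2] = 7 + 1 = 8, A[2][2] + B[2][2] = 3 + -5 = -2) = -2 (attained at k = 2)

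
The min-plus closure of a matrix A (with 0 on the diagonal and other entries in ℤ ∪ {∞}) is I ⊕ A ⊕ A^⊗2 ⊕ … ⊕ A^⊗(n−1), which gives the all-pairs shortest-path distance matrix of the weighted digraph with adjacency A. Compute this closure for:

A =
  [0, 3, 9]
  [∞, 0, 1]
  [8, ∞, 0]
Closure =
  [0, 3, 4]
  [9, 0, 1]
  [8, 11, 0]

This is the Floyd-Warshall all-pairs shortest-path computation. For each intermediate vertex k = 0, 1, …, 2, update dist[i][j] ← min(dist[i][j], dist[i][k] + dist[k][j]). The final matrix gives, for each (i, j), the minimum total weight of any directed path from i to j (possibly empty when i = j).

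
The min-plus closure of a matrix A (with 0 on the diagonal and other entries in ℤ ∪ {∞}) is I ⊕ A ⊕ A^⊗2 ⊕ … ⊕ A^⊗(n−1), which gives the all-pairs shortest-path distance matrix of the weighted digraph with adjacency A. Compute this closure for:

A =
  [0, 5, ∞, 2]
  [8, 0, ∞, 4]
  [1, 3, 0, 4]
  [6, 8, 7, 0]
Closure =
  [0, 5, 9, 2]
  [8, 0, 11, 4]
  [1, 3, 0, 3]
  [6, 8, 7, 0]

This is the Floyd-Warshall all-pairs shortest-path computation. For each intermediate vertex k = 0, 1, …, 3, update dist[i][j] ← min(dist[i][j], dist[i][k] + dist[k][j]). The final matrix gives, for each (i, j), the minimum total weight of any directed path from i to j (possibly empty when i = j).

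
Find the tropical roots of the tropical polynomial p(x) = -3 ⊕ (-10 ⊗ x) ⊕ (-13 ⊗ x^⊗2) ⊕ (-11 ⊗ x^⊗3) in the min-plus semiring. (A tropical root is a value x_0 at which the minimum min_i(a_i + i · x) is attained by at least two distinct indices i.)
Roots: {-2, 3, 7}

Each tropical root is a break point of the lower envelope of the lines y = a_i + i · x (there are 4 lines, with slopes 0, 1, ..., 3). Only the lines that attain the minimum somewhere contribute to roots; other lines are dominated. Here the surviving (envelope) indices are i = 3, i = 2, i = 1, i = 0.
Intersections between consecutive envelope lines give the roots: for adjacent envelope indices i < j the intersection is x = (a_i − a_j) / (j − i). Reading off the sorted break points: {-2, 3, 7}.
Verification: at each break x_0, at least two indices attain the minimum of min_i(a_i + i · x_0).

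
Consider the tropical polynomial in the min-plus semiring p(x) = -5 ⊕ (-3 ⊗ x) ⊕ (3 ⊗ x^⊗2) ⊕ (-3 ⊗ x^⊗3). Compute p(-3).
p(-3) = -12

A tropical monomial a ⊗ x^⊗i evaluates to a + i · x. Evaluating each term at x = -3:
  Term 0 contributes -5 + 0 · -3 = -5
  Term 1 contributes -3 + 1 · -3 = -6
  Term 2 contributes 3 + 2 · -3 = -3
  Term 3 contributes -3 + 3 · -3 = -12
p(-3) = ⊕ of these = min[-5, -6, -3, -12] = -12.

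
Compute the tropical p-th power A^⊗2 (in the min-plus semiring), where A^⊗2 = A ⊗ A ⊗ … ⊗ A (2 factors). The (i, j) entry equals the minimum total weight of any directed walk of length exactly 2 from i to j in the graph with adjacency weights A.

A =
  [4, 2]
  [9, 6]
A^⊗2 =
  [8, 6]
  [13, 11]

Each entry (A^⊗2)_ij equals the minimum over all length-2 walks i = v_0 → v_1 → … → v_2 = j of Σ_t A[v_t][v_{t+1}]. For example, for (i, j) = (0, 1) we minimise over 2 possible intermediate vertex sequences; the minimum is 6, attained along the walk 0 → 0 → 1.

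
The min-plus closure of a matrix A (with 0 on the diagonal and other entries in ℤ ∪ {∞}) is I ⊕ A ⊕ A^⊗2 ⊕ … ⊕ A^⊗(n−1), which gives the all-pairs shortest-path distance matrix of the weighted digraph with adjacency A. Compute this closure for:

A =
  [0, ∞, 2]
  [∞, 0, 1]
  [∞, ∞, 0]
Closure =
  [0, ∞, 2]
  [∞, 0, 1]
  [∞, ∞, 0]

This is the Floyd-Warshall all-pairs shortest-path computation. For each intermediate vertex k = 0, 1, …, 2, update dist[i][j] ← min(dist[i][j], dist[i][k] + dist[k][j]). The final matrix gives, for each (i, j), the minimum total weight of any directed path from i to j (possibly empty when i = j).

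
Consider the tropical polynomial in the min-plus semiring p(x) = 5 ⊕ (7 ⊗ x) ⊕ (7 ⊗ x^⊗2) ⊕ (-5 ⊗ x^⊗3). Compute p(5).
p(5) = 5

A tropical monomial a ⊗ x^⊗i evaluates to a + i · x. Evaluating each term at x = 5:
  Term 0 contributes 5 + 0 · 5 = 5
  Term 1 contributes 7 + 1 · 5 = 12
  Term 2 contributes 7 + 2 · 5 = 17
  Term 3 contributes -5 + 3 · 5 = 10
p(5) = ⊕ of these = min[5, 12, 17, 10] = 5.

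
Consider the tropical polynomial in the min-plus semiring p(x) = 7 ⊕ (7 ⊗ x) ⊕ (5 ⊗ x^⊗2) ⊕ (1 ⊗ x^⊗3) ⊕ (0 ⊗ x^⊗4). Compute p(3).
p(3) = 7

A tropical monomial a ⊗ x^⊗i evaluates to a + i · x. Evaluating each term at x = 3:
  Term 0 contributes 7 + 0 · 3 = 7
  Term 1 contributes 7 + 1 · 3 = 10
  Term 2 contributes 5 + 2 · 3 = 11
  Term 3 contributes 1 + 3 · 3 = 10
  Term 4 contributes 0 + 4 · 3 = 12
p(3) = ⊕ of these = min[7, 10, 11, 10, 12] = 7.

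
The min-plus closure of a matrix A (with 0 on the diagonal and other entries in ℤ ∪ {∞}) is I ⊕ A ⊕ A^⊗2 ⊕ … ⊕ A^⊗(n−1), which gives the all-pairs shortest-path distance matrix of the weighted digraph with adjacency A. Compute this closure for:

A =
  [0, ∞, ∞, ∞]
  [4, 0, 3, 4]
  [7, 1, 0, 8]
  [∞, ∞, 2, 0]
Closure =
  [0, ∞, ∞, ∞]
  [4, 0, 3, 4]
  [5, 1, 0, 5]
  [7, 3, 2, 0]

This is the Floyd-Warshall all-pairs shortest-path computation. For each intermediate vertex k = 0, 1, …, 3, update dist[i][j] ← min(dist[i][j], dist[i][k] + dist[k][j]). The final matrix gives, for each (i, j), the minimum total weight of any directed path from i to j (possibly empty when i = j).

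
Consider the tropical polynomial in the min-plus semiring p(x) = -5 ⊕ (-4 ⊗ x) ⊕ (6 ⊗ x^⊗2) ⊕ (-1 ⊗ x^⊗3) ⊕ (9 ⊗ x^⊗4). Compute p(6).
p(6) = -5

A tropical monomial a ⊗ x^⊗i evaluates to a + i · x. Evaluating each term at x = 6:
  Term 0 contributes -5 + 0 · 6 = -5
  Term 1 contributes -4 + 1 · 6 = 2
  Term 2 contributes 6 + 2 · 6 = 18
  Term 3 contributes -1 + 3 · 6 = 17
  Term 4 contributes 9 + 4 · 6 = 33
p(6) = ⊕ of these = min[-5, 2, 18, 17, 33] = -5.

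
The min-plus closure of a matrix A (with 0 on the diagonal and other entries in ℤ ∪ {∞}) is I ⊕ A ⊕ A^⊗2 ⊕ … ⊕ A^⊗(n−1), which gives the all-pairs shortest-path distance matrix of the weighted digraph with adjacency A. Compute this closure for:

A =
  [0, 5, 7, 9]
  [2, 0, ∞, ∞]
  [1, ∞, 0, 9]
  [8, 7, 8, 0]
Closure =
  [0, 5, 7, 9]
  [2, 0, 9, 11]
  [1, 6, 0, 9]
  [8, 7, 8, 0]

This is the Floyd-Warshall all-pairs shortest-path computation. For each intermediate vertex k = 0, 1, …, 3, update dist[i][j] ← min(dist[i][j], dist[i][k] + dist[k][j]). The final matrix gives, for each (i, j), the minimum total weight of any directed path from i to j (possibly empty when i = j).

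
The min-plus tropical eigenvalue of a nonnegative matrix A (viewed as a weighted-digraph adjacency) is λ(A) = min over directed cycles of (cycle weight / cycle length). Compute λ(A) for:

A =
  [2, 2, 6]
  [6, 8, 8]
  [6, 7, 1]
λ(A) = 1

Enumerate directed cycles and compute their means (weight / length). Sample:
  cycle 0 → 0: weight = 2, length = 1, mean = 2/1 ≈ 2.000
  cycle 1 → 1: weight = 8, length = 1, mean = 8/1 ≈ 8.000
  cycle 2 → 2: weight = 1, length = 1, mean = 1/1 ≈ 1.000
  cycle 0 → 1 → 0: weight = 8, length = 2, mean = 8/2 ≈ 4.000
  cycle 0 → 2 → 0: weight = 12, length = 2, mean = 12/2 ≈ 6.000
  cycle 1 → 0 → 1: weight = 8, length = 2, mean = 8/2 ≈ 4.000
Minimum mean = 1.000, attained e.g. along the cycle 2 → 2 with weight 1 and length 1. So λ(A) = 1/1 = 1.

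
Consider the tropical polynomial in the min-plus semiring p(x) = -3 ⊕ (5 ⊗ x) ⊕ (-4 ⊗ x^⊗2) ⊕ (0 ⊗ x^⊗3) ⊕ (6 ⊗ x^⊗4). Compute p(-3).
p(-3) = -10

A tropical monomial a ⊗ x^⊗i evaluates to a + i · x. Evaluating each term at x = -3:
  Term 0 contributes -3 + 0 · -3 = -3
  Term 1 contributes 5 + 1 · -3 = 2
  Term 2 contributes -4 + 2 · -3 = -10
  Term 3 contributes 0 + 3 · -3 = -9
  Term 4 contributes 6 + 4 · -3 = -6
p(-3) = ⊕ of these = min[-3, 2, -10, -9, -6] = -10.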